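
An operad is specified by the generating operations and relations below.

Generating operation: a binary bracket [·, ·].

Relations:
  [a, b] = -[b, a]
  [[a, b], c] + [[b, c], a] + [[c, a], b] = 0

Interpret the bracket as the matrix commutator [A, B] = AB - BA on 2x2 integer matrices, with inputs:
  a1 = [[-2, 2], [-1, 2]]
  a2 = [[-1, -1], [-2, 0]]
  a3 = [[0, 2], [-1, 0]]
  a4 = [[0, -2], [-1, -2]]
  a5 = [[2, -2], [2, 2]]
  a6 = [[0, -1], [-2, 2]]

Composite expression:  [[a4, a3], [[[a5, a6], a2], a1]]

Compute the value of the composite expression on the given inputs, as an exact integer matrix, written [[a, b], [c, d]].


[a4, a3] = [[4, 4], [2, -4]]
[a5, a6] = [[6, -4], [-4, -6]]
[[a5, a6], a2] = [[4, -16], [28, -4]]
[[[a5, a6], a2], a1] = [[-40, -48], [-104, 40]]
[[a4, a3], [[[a5, a6], a2], a1]] = [[-320, -64], [672, 320]]

[[-320, -64], [672, 320]]


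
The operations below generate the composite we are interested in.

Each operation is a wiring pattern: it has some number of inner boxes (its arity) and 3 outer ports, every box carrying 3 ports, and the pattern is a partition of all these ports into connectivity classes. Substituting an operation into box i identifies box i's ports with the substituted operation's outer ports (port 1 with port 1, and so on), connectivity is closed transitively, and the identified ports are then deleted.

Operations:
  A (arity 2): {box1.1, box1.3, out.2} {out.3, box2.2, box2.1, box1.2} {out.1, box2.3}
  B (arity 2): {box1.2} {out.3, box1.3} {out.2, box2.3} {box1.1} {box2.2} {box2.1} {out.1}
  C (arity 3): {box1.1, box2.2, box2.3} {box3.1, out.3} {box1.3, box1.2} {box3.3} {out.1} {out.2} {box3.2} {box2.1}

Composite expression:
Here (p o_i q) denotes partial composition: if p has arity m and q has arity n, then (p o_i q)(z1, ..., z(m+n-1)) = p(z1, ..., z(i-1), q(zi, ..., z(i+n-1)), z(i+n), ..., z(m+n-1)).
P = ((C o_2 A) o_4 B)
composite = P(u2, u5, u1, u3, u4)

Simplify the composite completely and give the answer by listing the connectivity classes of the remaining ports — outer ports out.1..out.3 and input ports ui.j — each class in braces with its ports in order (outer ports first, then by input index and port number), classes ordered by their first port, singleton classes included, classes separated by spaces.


{out.1} {out.2} {out.3} {u1.1, u1.2, u2.1, u5.1, u5.2, u5.3} {u1.3} {u2.2, u2.3} {u3.1} {u3.2} {u3.3} {u4.1} {u4.2} {u4.3}

Substituting into C glues patterns; closure does the rest.
after A, the pattern on (u5, u1) reads {out.1, u1.3} {out.2, u5.1, u5.3} {out.3, u1.1, u1.2, u5.2} (out.j = its outer ports)
after B, the pattern on (u3, u4) reads {out.1} {out.2, u4.3} {out.3, u3.3} {u3.1} {u3.2} {u4.1} {u4.2} (out.j = its outer ports)
after C, the pattern on (u2, u5, u1, u3, u4) reads {out.1} {out.2} {out.3} {u1.1, u1.2, u2.1, u5.1, u5.2, u5.3} {u1.3} {u2.2, u2.3} {u3.1} {u3.2} {u3.3} {u4.1} {u4.2} {u4.3} (out.j = its outer ports)


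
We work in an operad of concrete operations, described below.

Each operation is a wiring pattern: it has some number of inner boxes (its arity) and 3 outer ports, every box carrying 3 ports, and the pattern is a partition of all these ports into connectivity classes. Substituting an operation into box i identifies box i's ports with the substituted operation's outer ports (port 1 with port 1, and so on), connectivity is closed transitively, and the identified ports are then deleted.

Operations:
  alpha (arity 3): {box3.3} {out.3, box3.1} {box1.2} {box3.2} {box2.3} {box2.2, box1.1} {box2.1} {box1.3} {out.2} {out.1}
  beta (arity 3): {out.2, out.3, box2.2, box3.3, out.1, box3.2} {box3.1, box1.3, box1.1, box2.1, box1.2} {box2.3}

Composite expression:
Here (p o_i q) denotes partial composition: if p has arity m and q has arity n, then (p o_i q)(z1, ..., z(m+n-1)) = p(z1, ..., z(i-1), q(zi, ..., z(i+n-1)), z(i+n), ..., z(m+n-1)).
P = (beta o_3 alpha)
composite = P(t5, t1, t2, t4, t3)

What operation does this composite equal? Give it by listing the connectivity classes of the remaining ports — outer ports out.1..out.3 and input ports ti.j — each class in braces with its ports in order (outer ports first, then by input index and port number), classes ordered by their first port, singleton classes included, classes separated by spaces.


Reachability decides: close wires over beta-identified ports.
alpha over (t2, t4, t3) gives {out.1} {out.2} {out.3, t3.1} {t2.1, t4.2} {t2.2} {t2.3} {t3.2} {t3.3} {t4.1} {t4.3}, out.j being that stage's outer ports
beta over (t5, t1, t2, t4, t3) gives {out.1, out.2, out.3, t1.2, t3.1} {t1.1, t5.1, t5.2, t5.3} {t1.3} {t2.1, t4.2} {t2.2} {t2.3} {t3.2} {t3.3} {t4.1} {t4.3}, out.j being that stage's outer ports

{out.1, out.2, out.3, t1.2, t3.1} {t1.1, t5.1, t5.2, t5.3} {t1.3} {t2.1, t4.2} {t2.2} {t2.3} {t3.2} {t3.3} {t4.1} {t4.3}


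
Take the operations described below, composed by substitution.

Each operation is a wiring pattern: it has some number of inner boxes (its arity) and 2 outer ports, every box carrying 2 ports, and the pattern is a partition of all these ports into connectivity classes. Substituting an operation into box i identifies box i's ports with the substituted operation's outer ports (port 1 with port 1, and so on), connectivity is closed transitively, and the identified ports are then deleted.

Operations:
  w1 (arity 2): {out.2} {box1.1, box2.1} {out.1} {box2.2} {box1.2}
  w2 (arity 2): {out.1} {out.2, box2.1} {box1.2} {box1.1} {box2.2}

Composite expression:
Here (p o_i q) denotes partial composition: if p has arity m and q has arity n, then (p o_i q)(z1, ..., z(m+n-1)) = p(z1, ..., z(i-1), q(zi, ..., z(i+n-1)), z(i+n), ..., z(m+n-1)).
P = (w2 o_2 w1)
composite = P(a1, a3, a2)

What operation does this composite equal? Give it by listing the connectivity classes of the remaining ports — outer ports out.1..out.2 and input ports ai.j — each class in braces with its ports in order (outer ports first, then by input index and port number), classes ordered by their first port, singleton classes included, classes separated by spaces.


Reachability decides: close wires over w2-identified ports.
composing w1 on (a3, a2), with out.j its own outer ports: {out.1} {out.2} {a2.1, a3.1} {a2.2} {a3.2}
composing w2 on (a1, a3, a2), with out.j its own outer ports: {out.1} {out.2} {a1.1} {a1.2} {a2.1, a3.1} {a2.2} {a3.2}

{out.1} {out.2} {a1.1} {a1.2} {a2.1, a3.1} {a2.2} {a3.2}


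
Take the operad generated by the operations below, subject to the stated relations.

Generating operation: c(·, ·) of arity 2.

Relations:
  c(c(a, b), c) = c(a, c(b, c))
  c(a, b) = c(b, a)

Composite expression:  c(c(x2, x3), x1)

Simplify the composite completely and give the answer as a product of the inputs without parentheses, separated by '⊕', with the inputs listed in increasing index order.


x1 ⊕ x2 ⊕ x3

Any arrangement under c is one operation, so sort the x-inputs.
c(x2, x3) collapses to x2 ⊕ x3
c(c(x2, x3), x1) collapses to x2 ⊕ x3 ⊕ x1
the factors in increasing index order: x1 ⊕ x2 ⊕ x3


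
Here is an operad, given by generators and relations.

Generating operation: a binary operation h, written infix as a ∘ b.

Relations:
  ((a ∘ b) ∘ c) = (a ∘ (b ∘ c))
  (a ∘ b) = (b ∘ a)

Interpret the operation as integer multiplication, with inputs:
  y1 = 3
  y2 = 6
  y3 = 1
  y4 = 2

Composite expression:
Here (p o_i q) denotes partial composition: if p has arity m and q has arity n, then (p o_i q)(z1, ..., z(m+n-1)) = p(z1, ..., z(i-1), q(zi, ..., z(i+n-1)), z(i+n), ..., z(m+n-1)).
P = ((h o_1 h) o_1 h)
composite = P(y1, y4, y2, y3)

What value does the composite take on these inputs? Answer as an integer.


36

(y1 ∘ y4) = 6
((y1 ∘ y4) ∘ y2) = 36
(((y1 ∘ y4) ∘ y2) ∘ y3) = 36


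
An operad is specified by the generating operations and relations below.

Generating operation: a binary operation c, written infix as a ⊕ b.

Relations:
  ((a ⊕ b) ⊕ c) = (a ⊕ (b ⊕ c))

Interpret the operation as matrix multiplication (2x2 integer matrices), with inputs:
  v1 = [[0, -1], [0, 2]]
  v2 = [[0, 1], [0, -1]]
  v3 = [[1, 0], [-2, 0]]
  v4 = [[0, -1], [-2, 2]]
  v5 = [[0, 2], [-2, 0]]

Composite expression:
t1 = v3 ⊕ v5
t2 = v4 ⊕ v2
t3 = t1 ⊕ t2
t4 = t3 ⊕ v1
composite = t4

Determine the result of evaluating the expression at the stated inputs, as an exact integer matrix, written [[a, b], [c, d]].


[[0, -16], [0, 32]]

(v3 ⊕ v5) = [[0, 2], [0, -4]]
(v4 ⊕ v2) = [[0, 1], [0, -4]]
((v3 ⊕ v5) ⊕ (v4 ⊕ v2)) = [[0, -8], [0, 16]]
(((v3 ⊕ v5) ⊕ (v4 ⊕ v2)) ⊕ v1) = [[0, -16], [0, 32]]


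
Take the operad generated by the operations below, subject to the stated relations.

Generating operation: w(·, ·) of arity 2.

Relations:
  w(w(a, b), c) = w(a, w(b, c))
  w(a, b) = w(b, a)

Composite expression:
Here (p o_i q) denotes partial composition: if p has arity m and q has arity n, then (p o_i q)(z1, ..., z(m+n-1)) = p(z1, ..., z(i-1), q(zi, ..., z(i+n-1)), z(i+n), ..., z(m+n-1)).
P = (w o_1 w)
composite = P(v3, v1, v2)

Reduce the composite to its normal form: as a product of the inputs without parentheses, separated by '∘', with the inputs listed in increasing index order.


v1 ∘ v2 ∘ v3


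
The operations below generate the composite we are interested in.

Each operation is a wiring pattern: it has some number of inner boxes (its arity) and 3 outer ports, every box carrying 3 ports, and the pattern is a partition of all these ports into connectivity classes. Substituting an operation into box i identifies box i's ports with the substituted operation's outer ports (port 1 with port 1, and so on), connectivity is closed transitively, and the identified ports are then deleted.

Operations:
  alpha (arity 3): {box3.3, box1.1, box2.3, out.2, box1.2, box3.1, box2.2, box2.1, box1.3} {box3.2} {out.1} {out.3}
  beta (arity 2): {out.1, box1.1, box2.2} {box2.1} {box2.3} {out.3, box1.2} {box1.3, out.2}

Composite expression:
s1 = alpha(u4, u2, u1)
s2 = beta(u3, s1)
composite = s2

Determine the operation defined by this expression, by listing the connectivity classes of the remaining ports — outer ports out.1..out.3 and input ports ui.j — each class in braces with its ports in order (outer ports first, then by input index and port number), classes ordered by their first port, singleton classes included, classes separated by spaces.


{out.1, u1.1, u1.3, u2.1, u2.2, u2.3, u3.1, u4.1, u4.2, u4.3} {out.2, u3.3} {out.3, u3.2} {u1.2}


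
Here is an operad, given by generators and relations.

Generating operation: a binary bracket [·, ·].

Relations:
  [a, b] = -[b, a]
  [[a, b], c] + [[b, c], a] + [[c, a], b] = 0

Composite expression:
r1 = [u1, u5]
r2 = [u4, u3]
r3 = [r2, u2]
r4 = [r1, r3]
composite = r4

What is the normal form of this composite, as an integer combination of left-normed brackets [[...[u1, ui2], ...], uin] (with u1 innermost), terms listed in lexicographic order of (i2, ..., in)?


A multilinear Lie element is pinned by u1-initial words (u1 innermost).
Composite bracket: [[u1, u5], [[u4, u3], u2]]
Full expansion: 16 signed words from ab - ba (2^4 = 16).
Collect the words opening with u1:
  sign of u1u5u2u3u4 is +1, so it contributes +[[[[u1, u5], u2], u3], u4]
  sign of u1u5u2u4u3 is -1, so it contributes -[[[[u1, u5], u2], u4], u3]
  sign of u1u5u3u4u2 is -1, so it contributes -[[[[u1, u5], u3], u4], u2]
  sign of u1u5u4u3u2 is +1, so it contributes +[[[[u1, u5], u4], u3], u2]

[[[[u1, u5], u2], u3], u4] - [[[[u1, u5], u2], u4], u3] - [[[[u1, u5], u3], u4], u2] + [[[[u1, u5], u4], u3], u2]


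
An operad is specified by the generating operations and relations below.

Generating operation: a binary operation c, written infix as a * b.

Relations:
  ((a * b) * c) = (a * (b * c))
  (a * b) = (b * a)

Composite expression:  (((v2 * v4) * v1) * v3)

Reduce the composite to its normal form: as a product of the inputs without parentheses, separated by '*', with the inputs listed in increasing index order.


v1 * v2 * v3 * v4


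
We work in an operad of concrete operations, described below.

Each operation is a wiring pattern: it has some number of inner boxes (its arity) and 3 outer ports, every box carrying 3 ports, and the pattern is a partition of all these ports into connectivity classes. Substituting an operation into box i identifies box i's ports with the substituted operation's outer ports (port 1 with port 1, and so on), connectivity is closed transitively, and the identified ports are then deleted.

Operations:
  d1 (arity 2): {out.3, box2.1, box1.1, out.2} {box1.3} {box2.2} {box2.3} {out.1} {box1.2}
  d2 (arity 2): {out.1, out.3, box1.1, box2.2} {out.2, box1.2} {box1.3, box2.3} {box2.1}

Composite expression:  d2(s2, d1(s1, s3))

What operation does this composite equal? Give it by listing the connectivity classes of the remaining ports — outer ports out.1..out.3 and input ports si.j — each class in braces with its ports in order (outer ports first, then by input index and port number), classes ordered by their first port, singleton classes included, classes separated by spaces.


After gluing at d2, chains via deleted ports link the s-ports.
after d1, the pattern on (s1, s3) reads {out.1} {out.2, out.3, s1.1, s3.1} {s1.2} {s1.3} {s3.2} {s3.3} (out.j = its outer ports)
after d2, the pattern on (s2, s1, s3) reads {out.1, out.3, s1.1, s2.1, s2.3, s3.1} {out.2, s2.2} {s1.2} {s1.3} {s3.2} {s3.3} (out.j = its outer ports)

{out.1, out.3, s1.1, s2.1, s2.3, s3.1} {out.2, s2.2} {s1.2} {s1.3} {s3.2} {s3.3}


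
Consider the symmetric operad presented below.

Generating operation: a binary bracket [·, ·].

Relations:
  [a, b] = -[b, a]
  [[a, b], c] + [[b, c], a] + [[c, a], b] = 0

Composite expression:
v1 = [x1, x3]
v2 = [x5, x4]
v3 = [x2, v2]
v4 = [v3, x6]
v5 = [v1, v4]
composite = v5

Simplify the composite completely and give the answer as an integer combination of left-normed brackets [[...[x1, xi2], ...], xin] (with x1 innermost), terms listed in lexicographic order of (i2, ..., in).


-[[[[[x1, x3], x2], x4], x5], x6] + [[[[[x1, x3], x2], x5], x4], x6] + [[[[[x1, x3], x4], x5], x2], x6] - [[[[[x1, x3], x5], x4], x2], x6] + [[[[[x1, x3], x6], x2], x4], x5] - [[[[[x1, x3], x6], x2], x5], x4] - [[[[[x1, x3], x6], x4], x5], x2] + [[[[[x1, x3], x6], x5], x4], x2]

A multilinear Lie element is pinned by x1-initial words (x1 innermost).
Composite bracket: [[x1, x3], [[x2, [x5, x4]], x6]]
Under [a, b] = ab - ba we get 32 signed associative words (2^5 = 32).
Words beginning with x1 determine it all:
  sign of x1x3x2x4x5x6 is -1, so it contributes -[[[[[x1, x3], x2], x4], x5], x6]
  sign of x1x3x2x5x4x6 is +1, so it contributes +[[[[[x1, x3], x2], x5], x4], x6]
  sign of x1x3x4x5x2x6 is +1, so it contributes +[[[[[x1, x3], x4], x5], x2], x6]
  sign of x1x3x5x4x2x6 is -1, so it contributes -[[[[[x1, x3], x5], x4], x2], x6]
  sign of x1x3x6x2x4x5 is +1, so it contributes +[[[[[x1, x3], x6], x2], x4], x5]
  sign of x1x3x6x2x5x4 is -1, so it contributes -[[[[[x1, x3], x6], x2], x5], x4]
  sign of x1x3x6x4x5x2 is -1, so it contributes -[[[[[x1, x3], x6], x4], x5], x2]
  sign of x1x3x6x5x4x2 is +1, so it contributes +[[[[[x1, x3], x6], x5], x4], x2]


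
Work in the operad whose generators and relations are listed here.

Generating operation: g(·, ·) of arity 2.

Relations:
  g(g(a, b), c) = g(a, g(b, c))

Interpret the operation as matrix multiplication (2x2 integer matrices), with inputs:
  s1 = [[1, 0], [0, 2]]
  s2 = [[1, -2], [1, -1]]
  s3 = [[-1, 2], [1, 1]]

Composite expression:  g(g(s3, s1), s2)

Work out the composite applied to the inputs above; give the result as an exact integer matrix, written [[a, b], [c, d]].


[[3, -2], [3, -4]]

g(s3, s1) = [[-1, 4], [1, 2]]
g(g(s3, s1), s2) = [[3, -2], [3, -4]]


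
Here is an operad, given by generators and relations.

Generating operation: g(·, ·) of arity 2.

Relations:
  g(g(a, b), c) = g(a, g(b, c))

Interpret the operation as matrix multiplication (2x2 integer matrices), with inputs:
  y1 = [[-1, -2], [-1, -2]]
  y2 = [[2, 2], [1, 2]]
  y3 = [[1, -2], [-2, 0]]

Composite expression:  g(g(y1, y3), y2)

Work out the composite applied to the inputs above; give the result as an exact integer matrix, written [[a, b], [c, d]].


[[8, 10], [8, 10]]

g(y1, y3) = [[3, 2], [3, 2]]
g(g(y1, y3), y2) = [[8, 10], [8, 10]]


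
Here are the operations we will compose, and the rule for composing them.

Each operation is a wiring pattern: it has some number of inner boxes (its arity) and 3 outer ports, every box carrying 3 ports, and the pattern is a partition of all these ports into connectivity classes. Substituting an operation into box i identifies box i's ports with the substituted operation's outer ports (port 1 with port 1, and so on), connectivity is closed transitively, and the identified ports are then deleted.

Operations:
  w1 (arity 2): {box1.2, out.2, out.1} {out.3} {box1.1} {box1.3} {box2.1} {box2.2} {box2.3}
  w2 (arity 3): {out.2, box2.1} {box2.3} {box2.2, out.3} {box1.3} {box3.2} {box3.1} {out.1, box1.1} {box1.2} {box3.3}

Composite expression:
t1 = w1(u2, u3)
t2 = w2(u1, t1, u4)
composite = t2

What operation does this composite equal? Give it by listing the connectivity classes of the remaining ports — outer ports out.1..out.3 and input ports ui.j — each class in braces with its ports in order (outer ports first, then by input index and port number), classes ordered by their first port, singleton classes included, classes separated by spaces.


Two ports join when wires chain via w2-identified ports.
through w1, on inputs (u2, u3): {out.1, out.2, u2.2} {out.3} {u2.1} {u2.3} {u3.1} {u3.2} {u3.3} (out.j = stage outer ports)
through w2, on inputs (u1, u2, u3, u4): {out.1, u1.1} {out.2, out.3, u2.2} {u1.2} {u1.3} {u2.1} {u2.3} {u3.1} {u3.2} {u3.3} {u4.1} {u4.2} {u4.3} (out.j = stage outer ports)

{out.1, u1.1} {out.2, out.3, u2.2} {u1.2} {u1.3} {u2.1} {u2.3} {u3.1} {u3.2} {u3.3} {u4.1} {u4.2} {u4.3}


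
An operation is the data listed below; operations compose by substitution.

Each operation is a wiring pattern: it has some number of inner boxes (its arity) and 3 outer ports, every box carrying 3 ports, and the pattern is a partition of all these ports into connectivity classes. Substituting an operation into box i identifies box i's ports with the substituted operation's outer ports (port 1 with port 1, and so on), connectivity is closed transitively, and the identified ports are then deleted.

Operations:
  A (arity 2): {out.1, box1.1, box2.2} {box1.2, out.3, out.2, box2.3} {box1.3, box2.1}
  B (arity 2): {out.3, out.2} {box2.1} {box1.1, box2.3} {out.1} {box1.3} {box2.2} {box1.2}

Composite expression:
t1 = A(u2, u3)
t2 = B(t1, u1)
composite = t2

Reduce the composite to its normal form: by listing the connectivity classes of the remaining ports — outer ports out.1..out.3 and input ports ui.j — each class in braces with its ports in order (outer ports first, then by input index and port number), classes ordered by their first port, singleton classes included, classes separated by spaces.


{out.1} {out.2, out.3} {u1.1} {u1.2} {u1.3, u2.1, u3.2} {u2.2, u3.3} {u2.3, u3.1}


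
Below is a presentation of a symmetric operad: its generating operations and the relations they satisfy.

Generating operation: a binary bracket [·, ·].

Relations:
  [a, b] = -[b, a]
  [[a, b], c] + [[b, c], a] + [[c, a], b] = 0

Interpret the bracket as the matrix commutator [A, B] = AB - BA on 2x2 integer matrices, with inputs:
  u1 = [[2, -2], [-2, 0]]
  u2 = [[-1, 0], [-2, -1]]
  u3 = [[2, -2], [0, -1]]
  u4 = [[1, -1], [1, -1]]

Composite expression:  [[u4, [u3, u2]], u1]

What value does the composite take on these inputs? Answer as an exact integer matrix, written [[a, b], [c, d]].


[[-24, 8], [-32, 24]]


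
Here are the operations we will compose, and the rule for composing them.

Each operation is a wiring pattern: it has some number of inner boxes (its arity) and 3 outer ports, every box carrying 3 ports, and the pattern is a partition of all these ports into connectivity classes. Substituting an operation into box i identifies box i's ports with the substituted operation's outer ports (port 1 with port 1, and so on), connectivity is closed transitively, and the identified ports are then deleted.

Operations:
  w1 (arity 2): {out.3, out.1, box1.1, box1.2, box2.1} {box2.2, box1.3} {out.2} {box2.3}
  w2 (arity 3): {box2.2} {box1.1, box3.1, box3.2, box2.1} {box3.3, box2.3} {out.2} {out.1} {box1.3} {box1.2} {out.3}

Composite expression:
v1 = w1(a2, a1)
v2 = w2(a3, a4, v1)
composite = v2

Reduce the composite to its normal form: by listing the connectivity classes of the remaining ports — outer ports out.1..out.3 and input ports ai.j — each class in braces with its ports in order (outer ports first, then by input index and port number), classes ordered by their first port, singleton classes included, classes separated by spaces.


Two ports join when wires chain via w2-identified ports.
after w1, the pattern on (a2, a1) reads {out.1, out.3, a1.1, a2.1, a2.2} {out.2} {a1.2, a2.3} {a1.3} (out.j = its outer ports)
after w2, the pattern on (a3, a4, a2, a1) reads {out.1} {out.2} {out.3} {a1.1, a2.1, a2.2, a3.1, a4.1, a4.3} {a1.2, a2.3} {a1.3} {a3.2} {a3.3} {a4.2} (out.j = its outer ports)

{out.1} {out.2} {out.3} {a1.1, a2.1, a2.2, a3.1, a4.1, a4.3} {a1.2, a2.3} {a1.3} {a3.2} {a3.3} {a4.2}


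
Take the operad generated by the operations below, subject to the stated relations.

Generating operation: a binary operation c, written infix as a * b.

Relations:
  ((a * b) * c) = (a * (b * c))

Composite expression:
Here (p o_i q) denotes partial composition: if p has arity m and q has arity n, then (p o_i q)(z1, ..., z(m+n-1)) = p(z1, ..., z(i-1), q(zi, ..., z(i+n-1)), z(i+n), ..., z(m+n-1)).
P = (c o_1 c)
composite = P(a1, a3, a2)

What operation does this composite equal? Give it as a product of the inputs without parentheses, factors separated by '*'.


Associativity of c dissolves the nesting; only the a-input order survives.
(a1 * a3) reduces to a1 * a3
((a1 * a3) * a2) reduces to a1 * a3 * a2

a1 * a3 * a2


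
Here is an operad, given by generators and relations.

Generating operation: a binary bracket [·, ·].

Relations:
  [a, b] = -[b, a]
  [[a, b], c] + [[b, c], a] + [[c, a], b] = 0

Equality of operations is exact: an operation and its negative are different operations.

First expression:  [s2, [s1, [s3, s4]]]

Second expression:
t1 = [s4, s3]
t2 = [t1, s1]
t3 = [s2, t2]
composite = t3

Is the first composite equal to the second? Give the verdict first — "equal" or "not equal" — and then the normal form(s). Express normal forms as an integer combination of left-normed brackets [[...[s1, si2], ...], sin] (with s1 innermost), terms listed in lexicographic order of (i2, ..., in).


The first expression reduces to -[[[s1, s3], s4], s2] + [[[s1, s4], s3], s2]
The second expression reduces to -[[[s1, s3], s4], s2] + [[[s1, s4], s3], s2]
One common form — equal.

equal: each reduces to -[[[s1, s3], s4], s2] + [[[s1, s4], s3], s2]


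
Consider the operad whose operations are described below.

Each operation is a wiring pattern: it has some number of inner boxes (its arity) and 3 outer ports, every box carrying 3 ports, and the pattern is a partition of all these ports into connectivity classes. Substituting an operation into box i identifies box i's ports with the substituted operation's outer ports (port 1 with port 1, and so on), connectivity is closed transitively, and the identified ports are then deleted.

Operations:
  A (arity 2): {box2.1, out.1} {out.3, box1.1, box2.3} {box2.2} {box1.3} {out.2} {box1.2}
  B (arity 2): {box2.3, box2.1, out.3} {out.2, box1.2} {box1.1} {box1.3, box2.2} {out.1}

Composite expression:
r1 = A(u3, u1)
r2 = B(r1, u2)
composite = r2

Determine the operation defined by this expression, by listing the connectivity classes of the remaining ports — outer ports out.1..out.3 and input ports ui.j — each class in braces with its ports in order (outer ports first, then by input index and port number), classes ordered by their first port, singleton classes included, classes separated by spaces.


Reachability decides: close wires over B-identified ports.
the subtree at A composes to {out.1, u1.1} {out.2} {out.3, u1.3, u3.1} {u1.2} {u3.2} {u3.3} on (u3, u1); out.j = own outer ports
the subtree at B composes to {out.1} {out.2} {out.3, u2.1, u2.3} {u1.1} {u1.2} {u1.3, u2.2, u3.1} {u3.2} {u3.3} on (u3, u1, u2); out.j = own outer ports

{out.1} {out.2} {out.3, u2.1, u2.3} {u1.1} {u1.2} {u1.3, u2.2, u3.1} {u3.2} {u3.3}


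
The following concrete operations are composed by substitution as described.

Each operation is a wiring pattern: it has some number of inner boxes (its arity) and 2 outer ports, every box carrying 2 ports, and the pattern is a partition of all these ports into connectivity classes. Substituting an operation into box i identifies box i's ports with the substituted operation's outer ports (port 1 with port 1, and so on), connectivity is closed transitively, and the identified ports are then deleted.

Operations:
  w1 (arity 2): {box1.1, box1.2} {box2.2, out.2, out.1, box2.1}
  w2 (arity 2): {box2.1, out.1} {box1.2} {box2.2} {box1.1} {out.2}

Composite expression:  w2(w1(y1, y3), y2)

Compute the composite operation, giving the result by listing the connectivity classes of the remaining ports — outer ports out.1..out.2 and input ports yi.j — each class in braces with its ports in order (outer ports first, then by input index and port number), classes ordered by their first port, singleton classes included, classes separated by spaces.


{out.1, y2.1} {out.2} {y1.1, y1.2} {y2.2} {y3.1, y3.2}


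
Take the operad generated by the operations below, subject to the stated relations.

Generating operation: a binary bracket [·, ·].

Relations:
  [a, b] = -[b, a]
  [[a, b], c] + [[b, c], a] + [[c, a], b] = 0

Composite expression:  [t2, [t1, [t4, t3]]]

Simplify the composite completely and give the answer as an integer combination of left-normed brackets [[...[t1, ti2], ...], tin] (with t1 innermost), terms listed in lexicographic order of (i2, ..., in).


[[[t1, t3], t4], t2] - [[[t1, t4], t3], t2]

Left-normed coefficients sit on the t1-initial expansion words.
Composite bracket: [t2, [t1, [t4, t3]]]
Applying ab - ba throughout gives 8 signed words (2^3 = 8).
Words beginning with t1 determine it all:
  sign of t1t3t4t2 is +1, so it contributes +[[[t1, t3], t4], t2]
  sign of t1t4t3t2 is -1, so it contributes -[[[t1, t4], t3], t2]


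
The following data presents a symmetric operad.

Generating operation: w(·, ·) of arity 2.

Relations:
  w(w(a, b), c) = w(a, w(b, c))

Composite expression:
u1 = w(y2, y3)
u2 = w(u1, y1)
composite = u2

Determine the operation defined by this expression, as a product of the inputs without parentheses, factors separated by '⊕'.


y2 ⊕ y3 ⊕ y1

All parenthesizations of w agree; list the y-inputs left to right.
w(y2, y3) linearizes to y2 ⊕ y3
w(w(y2, y3), y1) linearizes to y2 ⊕ y3 ⊕ y1


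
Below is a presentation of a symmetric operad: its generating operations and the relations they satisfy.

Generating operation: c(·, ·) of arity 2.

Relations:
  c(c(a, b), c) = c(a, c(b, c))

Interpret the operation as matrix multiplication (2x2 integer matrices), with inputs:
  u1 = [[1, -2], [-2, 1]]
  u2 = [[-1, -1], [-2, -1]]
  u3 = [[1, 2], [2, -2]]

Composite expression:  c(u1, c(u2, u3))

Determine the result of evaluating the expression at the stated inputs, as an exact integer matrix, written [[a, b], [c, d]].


c(u2, u3) = [[-3, 0], [-4, -2]]
c(u1, c(u2, u3)) = [[5, 4], [2, -2]]

[[5, 4], [2, -2]]


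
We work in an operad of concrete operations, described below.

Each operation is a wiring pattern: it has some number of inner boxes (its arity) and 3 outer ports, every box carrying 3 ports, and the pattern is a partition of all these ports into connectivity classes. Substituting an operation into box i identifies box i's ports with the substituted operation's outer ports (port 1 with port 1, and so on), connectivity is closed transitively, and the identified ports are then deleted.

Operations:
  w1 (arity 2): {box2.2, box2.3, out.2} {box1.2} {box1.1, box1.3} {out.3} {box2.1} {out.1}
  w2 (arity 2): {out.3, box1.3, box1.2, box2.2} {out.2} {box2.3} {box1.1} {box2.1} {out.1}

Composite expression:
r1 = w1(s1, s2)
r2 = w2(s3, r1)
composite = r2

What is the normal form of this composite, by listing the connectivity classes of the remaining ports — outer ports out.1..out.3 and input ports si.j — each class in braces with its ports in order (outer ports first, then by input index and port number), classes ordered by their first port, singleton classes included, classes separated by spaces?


{out.1} {out.2} {out.3, s2.2, s2.3, s3.2, s3.3} {s1.1, s1.3} {s1.2} {s2.1} {s3.1}


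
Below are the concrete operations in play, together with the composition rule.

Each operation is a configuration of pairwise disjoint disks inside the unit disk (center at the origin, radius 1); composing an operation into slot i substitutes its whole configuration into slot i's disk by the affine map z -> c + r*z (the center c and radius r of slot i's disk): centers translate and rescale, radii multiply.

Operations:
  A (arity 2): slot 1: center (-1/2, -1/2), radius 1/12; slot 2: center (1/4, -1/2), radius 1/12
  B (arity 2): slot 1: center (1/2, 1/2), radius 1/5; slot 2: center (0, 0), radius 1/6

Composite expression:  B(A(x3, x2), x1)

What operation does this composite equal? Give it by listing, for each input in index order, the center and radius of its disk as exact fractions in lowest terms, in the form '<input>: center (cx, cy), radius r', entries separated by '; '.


Affine substitution under B: radii multiply and x-centers shift.
x3 passes through 2 substitutions, ending at center (2/5, 2/5), radius 1/60
x2 passes through 2 substitutions, ending at center (11/20, 2/5), radius 1/60
x1 passes through 1 substitution, ending at center (0, 0), radius 1/6

x1: center (0, 0), radius 1/6; x2: center (11/20, 2/5), radius 1/60; x3: center (2/5, 2/5), radius 1/60


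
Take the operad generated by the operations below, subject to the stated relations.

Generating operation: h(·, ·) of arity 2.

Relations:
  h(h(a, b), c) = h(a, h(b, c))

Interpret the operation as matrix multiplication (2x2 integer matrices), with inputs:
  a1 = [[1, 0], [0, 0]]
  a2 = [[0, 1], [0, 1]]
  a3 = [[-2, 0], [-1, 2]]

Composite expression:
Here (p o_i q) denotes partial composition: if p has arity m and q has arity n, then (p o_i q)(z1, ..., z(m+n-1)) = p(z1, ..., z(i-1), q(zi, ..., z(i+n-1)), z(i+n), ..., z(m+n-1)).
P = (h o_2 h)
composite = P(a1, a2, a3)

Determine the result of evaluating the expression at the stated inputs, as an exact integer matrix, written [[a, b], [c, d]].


[[-1, 2], [0, 0]]

h(a2, a3) = [[-1, 2], [-1, 2]]
h(a1, h(a2, a3)) = [[-1, 2], [0, 0]]


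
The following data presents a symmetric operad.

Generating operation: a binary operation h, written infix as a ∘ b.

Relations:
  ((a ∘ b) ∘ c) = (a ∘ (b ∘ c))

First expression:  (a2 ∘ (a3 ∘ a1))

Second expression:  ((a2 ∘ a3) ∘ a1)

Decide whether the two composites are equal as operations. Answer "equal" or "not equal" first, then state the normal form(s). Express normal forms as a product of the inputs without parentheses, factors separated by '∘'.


Normal form of the first expression: a2 ∘ a3 ∘ a1
Normal form of the second expression: a2 ∘ a3 ∘ a1
One common form — equal.

equal — both sides give a2 ∘ a3 ∘ a1


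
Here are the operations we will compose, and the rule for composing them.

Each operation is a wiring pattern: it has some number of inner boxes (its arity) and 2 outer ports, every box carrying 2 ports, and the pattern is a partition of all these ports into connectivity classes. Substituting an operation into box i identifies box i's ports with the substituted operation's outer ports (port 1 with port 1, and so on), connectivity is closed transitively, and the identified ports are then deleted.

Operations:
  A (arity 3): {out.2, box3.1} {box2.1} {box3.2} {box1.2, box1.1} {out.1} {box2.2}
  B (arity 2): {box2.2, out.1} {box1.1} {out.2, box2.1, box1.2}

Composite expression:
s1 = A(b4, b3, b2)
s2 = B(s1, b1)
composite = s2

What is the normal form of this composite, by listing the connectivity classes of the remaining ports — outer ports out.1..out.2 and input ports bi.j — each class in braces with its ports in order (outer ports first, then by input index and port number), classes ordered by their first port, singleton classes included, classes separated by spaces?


{out.1, b1.2} {out.2, b1.1, b2.1} {b2.2} {b3.1} {b3.2} {b4.1, b4.2}

Two ports join when wires chain via B-identified ports.
stage A: inputs (b4, b3, b2), connectivity {out.1} {out.2, b2.1} {b2.2} {b3.1} {b3.2} {b4.1, b4.2}, out.j its boundary
stage B: inputs (b4, b3, b2, b1), connectivity {out.1, b1.2} {out.2, b1.1, b2.1} {b2.2} {b3.1} {b3.2} {b4.1, b4.2}, out.j its boundary


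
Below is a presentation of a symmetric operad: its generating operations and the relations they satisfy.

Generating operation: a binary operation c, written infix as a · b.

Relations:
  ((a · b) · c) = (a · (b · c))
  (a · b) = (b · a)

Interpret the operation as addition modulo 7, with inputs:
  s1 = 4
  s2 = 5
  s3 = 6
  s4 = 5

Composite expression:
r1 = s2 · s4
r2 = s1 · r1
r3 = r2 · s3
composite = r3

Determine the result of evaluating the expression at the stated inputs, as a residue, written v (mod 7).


(s2 · s4) = 3
(s1 · (s2 · s4)) = 0
((s1 · (s2 · s4)) · s3) = 6

6 (mod 7)


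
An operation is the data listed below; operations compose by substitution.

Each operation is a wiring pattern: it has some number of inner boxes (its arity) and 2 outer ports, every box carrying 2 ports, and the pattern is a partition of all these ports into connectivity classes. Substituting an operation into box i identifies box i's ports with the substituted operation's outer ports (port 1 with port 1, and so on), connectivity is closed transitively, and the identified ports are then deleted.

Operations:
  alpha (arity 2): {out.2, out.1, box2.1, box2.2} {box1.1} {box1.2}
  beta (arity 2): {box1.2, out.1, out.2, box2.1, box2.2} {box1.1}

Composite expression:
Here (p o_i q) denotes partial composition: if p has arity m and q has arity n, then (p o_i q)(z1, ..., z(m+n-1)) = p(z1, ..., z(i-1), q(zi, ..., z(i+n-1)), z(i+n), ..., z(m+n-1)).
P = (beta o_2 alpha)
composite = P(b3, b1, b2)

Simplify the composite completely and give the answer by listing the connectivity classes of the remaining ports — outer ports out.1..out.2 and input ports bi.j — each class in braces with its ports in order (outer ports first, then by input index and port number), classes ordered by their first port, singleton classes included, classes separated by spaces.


Two ports join when wires chain via beta-identified ports.
after alpha, the pattern on (b1, b2) reads {out.1, out.2, b2.1, b2.2} {b1.1} {b1.2} (out.j = its outer ports)
after beta, the pattern on (b3, b1, b2) reads {out.1, out.2, b2.1, b2.2, b3.2} {b1.1} {b1.2} {b3.1} (out.j = its outer ports)

{out.1, out.2, b2.1, b2.2, b3.2} {b1.1} {b1.2} {b3.1}


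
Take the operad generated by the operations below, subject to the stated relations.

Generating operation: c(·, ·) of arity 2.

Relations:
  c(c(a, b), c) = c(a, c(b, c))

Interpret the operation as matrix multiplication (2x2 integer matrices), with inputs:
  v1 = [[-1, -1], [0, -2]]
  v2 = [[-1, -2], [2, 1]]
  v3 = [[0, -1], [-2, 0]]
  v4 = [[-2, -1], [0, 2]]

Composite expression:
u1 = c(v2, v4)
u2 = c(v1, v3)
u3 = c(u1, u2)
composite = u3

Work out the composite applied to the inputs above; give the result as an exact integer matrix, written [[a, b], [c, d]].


c(v2, v4) = [[2, -3], [-4, 0]]
c(v1, v3) = [[2, 1], [4, 0]]
c(c(v2, v4), c(v1, v3)) = [[-8, 2], [-8, -4]]

[[-8, 2], [-8, -4]]


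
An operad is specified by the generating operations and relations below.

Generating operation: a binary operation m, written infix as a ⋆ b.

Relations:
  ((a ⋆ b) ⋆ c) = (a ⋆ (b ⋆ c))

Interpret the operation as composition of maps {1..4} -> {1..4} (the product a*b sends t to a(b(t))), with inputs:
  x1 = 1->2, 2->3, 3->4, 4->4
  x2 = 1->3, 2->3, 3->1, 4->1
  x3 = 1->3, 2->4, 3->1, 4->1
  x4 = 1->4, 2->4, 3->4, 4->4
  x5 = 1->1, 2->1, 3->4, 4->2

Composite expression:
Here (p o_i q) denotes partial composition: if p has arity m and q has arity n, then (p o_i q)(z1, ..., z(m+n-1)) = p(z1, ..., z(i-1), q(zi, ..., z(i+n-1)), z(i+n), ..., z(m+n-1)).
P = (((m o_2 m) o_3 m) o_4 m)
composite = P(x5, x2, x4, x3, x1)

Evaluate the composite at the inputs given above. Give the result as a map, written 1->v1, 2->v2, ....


1->1, 2->1, 3->1, 4->1

(x3 ⋆ x1) = 1->4, 2->1, 3->1, 4->1
(x4 ⋆ (x3 ⋆ x1)) = 1->4, 2->4, 3->4, 4->4
(x2 ⋆ (x4 ⋆ (x3 ⋆ x1))) = 1->1, 2->1, 3->1, 4->1
(x5 ⋆ (x2 ⋆ (x4 ⋆ (x3 ⋆ x1)))) = 1->1, 2->1, 3->1, 4->1


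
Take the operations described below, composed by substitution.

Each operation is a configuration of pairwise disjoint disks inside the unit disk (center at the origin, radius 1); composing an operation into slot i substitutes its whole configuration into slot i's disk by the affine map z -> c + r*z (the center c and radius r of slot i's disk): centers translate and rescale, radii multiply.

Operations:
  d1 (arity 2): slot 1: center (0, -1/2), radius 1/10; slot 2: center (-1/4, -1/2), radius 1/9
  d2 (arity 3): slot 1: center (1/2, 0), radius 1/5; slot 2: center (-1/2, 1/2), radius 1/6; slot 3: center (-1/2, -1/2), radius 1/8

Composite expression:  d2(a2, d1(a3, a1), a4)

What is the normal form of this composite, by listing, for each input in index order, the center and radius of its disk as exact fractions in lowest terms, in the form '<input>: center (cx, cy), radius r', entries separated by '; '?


a1: center (-13/24, 5/12), radius 1/54; a2: center (1/2, 0), radius 1/5; a3: center (-1/2, 5/12), radius 1/60; a4: center (-1/2, -1/2), radius 1/8

Each a-disk chains the slot maps above it in d2; radii multiply.
input a2: applying the 1 nested substitution gives center (1/2, 0), radius 1/5
input a3: applying the 2 nested substitutions gives center (-1/2, 5/12), radius 1/60
input a1: applying the 2 nested substitutions gives center (-13/24, 5/12), radius 1/54
input a4: applying the 1 nested substitution gives center (-1/2, -1/2), radius 1/8


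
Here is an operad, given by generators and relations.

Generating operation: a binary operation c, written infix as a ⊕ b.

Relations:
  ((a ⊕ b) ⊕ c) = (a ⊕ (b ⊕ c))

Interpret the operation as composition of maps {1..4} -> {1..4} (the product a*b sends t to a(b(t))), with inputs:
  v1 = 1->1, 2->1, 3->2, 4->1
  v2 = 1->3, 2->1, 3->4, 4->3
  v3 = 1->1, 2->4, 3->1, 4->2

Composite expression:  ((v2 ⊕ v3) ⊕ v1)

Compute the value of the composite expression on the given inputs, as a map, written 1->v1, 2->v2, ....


(v2 ⊕ v3) = 1->3, 2->3, 3->3, 4->1
((v2 ⊕ v3) ⊕ v1) = 1->3, 2->3, 3->3, 4->3

1->3, 2->3, 3->3, 4->3


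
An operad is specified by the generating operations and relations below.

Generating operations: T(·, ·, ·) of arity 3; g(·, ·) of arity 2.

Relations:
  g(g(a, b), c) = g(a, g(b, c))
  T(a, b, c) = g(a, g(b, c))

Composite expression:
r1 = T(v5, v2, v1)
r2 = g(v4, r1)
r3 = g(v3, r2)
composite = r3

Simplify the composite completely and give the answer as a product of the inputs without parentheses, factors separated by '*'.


v3 * v4 * v5 * v2 * v1


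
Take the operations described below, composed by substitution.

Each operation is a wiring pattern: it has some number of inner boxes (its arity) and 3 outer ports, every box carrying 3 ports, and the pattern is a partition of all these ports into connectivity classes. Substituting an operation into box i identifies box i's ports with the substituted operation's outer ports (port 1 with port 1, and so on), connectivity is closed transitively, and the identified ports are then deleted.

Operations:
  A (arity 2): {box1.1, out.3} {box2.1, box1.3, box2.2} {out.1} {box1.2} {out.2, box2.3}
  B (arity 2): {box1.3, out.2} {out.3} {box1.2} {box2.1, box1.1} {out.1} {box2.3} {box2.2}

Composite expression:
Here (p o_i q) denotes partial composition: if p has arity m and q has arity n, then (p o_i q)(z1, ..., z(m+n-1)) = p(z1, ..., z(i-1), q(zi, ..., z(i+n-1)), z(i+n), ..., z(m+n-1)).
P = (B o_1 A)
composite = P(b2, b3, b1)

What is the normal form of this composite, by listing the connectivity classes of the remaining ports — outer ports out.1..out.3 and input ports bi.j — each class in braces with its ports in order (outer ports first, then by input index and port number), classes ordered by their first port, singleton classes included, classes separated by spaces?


{out.1} {out.2, b2.1} {out.3} {b1.1} {b1.2} {b1.3} {b2.2} {b2.3, b3.1, b3.2} {b3.3}

Treat the ports identified at B as solder joints: merge, then drop.
A over (b2, b3) gives {out.1} {out.2, b3.3} {out.3, b2.1} {b2.2} {b2.3, b3.1, b3.2}, out.j being that stage's outer ports
B over (b2, b3, b1) gives {out.1} {out.2, b2.1} {out.3} {b1.1} {b1.2} {b1.3} {b2.2} {b2.3, b3.1, b3.2} {b3.3}, out.j being that stage's outer ports
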